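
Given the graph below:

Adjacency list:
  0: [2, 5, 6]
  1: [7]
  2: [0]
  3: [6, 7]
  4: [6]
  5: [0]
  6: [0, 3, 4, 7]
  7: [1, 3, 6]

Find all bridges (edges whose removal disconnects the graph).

A bridge is an edge whose removal increases the number of connected components.
Bridges found: (0,2), (0,5), (0,6), (1,7), (4,6)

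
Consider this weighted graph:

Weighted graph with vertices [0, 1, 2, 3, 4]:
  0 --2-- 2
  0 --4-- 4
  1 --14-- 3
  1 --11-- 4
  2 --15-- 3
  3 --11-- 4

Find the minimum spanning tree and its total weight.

Applying Kruskal's algorithm (sort edges by weight, add if no cycle):
  Add (0,2) w=2
  Add (0,4) w=4
  Add (1,4) w=11
  Add (3,4) w=11
  Skip (1,3) w=14 (creates cycle)
  Skip (2,3) w=15 (creates cycle)
MST weight = 28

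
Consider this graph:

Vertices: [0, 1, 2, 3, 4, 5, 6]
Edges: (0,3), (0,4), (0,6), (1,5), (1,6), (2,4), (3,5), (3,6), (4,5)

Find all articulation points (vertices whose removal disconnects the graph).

An articulation point is a vertex whose removal disconnects the graph.
Articulation points: [4]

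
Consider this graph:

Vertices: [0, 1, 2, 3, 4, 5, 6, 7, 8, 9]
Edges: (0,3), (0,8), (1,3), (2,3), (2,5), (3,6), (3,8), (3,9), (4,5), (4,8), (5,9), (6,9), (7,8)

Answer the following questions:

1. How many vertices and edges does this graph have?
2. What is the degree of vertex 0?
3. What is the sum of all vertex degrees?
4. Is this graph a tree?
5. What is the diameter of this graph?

Count: 10 vertices, 13 edges.
Vertex 0 has neighbors [3, 8], degree = 2.
Handshaking lemma: 2 * 13 = 26.
A tree on 10 vertices has 9 edges. This graph has 13 edges (4 extra). Not a tree.
Diameter (longest shortest path) = 3.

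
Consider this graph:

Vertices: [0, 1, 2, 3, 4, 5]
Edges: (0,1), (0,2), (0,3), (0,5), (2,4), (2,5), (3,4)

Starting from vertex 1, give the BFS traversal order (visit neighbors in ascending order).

BFS from vertex 1 (neighbors processed in ascending order):
Visit order: 1, 0, 2, 3, 5, 4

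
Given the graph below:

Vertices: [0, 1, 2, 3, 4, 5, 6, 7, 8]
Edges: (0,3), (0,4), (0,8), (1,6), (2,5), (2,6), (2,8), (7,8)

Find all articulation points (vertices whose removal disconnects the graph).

An articulation point is a vertex whose removal disconnects the graph.
Articulation points: [0, 2, 6, 8]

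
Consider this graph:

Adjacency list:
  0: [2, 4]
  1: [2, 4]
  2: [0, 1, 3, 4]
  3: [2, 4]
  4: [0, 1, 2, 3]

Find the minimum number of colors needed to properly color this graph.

The graph has a maximum clique of size 3 (lower bound on chromatic number).
A valid 3-coloring: {0: 2, 1: 2, 2: 0, 3: 2, 4: 1}.
Chromatic number = 3.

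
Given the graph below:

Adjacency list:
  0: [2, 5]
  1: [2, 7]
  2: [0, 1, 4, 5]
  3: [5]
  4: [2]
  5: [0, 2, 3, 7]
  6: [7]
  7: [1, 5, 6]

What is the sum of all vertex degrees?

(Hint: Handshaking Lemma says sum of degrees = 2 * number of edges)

Count edges: 9 edges.
By Handshaking Lemma: sum of degrees = 2 * 9 = 18.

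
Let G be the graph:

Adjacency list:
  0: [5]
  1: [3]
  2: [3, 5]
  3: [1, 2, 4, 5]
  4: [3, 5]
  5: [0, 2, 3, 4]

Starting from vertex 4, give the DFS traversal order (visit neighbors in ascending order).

DFS from vertex 4 (neighbors processed in ascending order):
Visit order: 4, 3, 1, 2, 5, 0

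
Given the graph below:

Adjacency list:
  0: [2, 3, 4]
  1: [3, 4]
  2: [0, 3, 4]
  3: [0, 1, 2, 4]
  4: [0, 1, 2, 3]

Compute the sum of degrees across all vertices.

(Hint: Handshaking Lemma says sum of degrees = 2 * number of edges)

Count edges: 8 edges.
By Handshaking Lemma: sum of degrees = 2 * 8 = 16.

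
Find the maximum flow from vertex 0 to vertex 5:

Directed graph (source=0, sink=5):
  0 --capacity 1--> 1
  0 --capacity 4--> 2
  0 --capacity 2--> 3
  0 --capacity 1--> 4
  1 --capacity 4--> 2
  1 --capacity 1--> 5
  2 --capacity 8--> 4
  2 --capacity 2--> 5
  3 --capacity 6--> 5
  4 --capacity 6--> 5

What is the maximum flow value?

Computing max flow:
  Flow on (0->1): 1/1
  Flow on (0->2): 4/4
  Flow on (0->3): 2/2
  Flow on (0->4): 1/1
  Flow on (1->5): 1/1
  Flow on (2->4): 2/8
  Flow on (2->5): 2/2
  Flow on (3->5): 2/6
  Flow on (4->5): 3/6
Maximum flow = 8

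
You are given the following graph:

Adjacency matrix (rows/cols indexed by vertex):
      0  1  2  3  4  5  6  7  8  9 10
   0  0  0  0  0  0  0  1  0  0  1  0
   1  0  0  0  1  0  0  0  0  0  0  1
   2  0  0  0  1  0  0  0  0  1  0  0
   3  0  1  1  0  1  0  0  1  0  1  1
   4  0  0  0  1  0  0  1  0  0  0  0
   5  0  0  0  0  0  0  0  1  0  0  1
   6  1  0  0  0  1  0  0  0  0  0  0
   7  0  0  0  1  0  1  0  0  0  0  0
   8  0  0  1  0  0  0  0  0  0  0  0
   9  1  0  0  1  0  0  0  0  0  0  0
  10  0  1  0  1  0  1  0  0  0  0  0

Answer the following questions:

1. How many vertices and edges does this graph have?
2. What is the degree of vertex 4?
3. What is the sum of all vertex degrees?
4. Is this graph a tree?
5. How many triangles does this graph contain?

Count: 11 vertices, 13 edges.
Vertex 4 has neighbors [3, 6], degree = 2.
Handshaking lemma: 2 * 13 = 26.
A tree on 11 vertices has 10 edges. This graph has 13 edges (3 extra). Not a tree.
Number of triangles = 1.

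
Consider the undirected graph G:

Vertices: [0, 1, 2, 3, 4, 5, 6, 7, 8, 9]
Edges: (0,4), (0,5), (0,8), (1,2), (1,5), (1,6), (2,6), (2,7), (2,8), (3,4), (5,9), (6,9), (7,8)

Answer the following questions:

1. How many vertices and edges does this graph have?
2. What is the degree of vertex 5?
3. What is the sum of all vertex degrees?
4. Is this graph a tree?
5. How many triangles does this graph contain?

Count: 10 vertices, 13 edges.
Vertex 5 has neighbors [0, 1, 9], degree = 3.
Handshaking lemma: 2 * 13 = 26.
A tree on 10 vertices has 9 edges. This graph has 13 edges (4 extra). Not a tree.
Number of triangles = 2.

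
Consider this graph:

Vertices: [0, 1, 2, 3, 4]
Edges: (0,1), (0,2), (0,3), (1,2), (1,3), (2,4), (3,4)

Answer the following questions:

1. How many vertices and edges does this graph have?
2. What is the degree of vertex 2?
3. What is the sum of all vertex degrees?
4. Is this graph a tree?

Count: 5 vertices, 7 edges.
Vertex 2 has neighbors [0, 1, 4], degree = 3.
Handshaking lemma: 2 * 7 = 14.
A tree on 5 vertices has 4 edges. This graph has 7 edges (3 extra). Not a tree.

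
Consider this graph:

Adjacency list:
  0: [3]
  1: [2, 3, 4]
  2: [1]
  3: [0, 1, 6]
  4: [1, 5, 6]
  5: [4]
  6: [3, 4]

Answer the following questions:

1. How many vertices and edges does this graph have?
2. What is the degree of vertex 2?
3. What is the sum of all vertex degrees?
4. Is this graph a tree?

Count: 7 vertices, 7 edges.
Vertex 2 has neighbors [1], degree = 1.
Handshaking lemma: 2 * 7 = 14.
A tree on 7 vertices has 6 edges. This graph has 7 edges (1 extra). Not a tree.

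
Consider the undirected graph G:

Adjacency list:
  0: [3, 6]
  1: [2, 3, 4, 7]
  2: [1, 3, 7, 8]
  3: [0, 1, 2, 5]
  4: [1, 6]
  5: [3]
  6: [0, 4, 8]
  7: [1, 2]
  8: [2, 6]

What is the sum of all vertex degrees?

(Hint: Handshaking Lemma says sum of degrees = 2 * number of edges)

Count edges: 12 edges.
By Handshaking Lemma: sum of degrees = 2 * 12 = 24.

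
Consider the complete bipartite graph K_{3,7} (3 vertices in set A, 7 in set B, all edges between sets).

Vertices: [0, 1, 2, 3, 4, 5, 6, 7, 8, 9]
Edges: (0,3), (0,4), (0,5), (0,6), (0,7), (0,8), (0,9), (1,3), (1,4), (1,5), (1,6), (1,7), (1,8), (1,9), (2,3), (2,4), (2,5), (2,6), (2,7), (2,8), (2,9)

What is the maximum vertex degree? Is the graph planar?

Set-A vertices have degree 7; set-B vertices have degree 3. Maximum degree = max(3,7) = 7.
K_{3,7} contains K_{3,3} as a subgraph (since both sides have >= 3 vertices); by Kuratowski's theorem it is not planar.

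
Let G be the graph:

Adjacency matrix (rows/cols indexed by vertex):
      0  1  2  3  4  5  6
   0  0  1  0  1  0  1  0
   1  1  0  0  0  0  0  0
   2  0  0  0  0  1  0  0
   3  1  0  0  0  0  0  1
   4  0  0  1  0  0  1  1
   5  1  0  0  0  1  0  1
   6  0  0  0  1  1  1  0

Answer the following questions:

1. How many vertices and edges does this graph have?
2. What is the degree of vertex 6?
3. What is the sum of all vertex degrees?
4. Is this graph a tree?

Count: 7 vertices, 8 edges.
Vertex 6 has neighbors [3, 4, 5], degree = 3.
Handshaking lemma: 2 * 8 = 16.
A tree on 7 vertices has 6 edges. This graph has 8 edges (2 extra). Not a tree.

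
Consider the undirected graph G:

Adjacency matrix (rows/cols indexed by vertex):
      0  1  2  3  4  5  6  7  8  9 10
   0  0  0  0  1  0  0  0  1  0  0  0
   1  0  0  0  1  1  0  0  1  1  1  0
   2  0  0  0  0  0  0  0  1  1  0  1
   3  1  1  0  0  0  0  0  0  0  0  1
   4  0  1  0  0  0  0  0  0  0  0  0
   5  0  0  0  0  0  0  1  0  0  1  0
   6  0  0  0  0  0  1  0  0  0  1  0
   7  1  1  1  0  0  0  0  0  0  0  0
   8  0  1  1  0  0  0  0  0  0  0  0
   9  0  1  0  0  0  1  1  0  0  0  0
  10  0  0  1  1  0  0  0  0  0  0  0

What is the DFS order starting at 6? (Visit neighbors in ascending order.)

DFS from vertex 6 (neighbors processed in ascending order):
Visit order: 6, 5, 9, 1, 3, 0, 7, 2, 8, 10, 4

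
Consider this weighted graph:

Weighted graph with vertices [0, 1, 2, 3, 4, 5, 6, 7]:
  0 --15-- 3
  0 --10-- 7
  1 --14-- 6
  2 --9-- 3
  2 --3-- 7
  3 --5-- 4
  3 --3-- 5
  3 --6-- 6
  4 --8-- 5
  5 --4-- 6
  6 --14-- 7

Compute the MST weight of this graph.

Applying Kruskal's algorithm (sort edges by weight, add if no cycle):
  Add (2,7) w=3
  Add (3,5) w=3
  Add (5,6) w=4
  Add (3,4) w=5
  Skip (3,6) w=6 (creates cycle)
  Skip (4,5) w=8 (creates cycle)
  Add (2,3) w=9
  Add (0,7) w=10
  Add (1,6) w=14
  Skip (6,7) w=14 (creates cycle)
  Skip (0,3) w=15 (creates cycle)
MST weight = 48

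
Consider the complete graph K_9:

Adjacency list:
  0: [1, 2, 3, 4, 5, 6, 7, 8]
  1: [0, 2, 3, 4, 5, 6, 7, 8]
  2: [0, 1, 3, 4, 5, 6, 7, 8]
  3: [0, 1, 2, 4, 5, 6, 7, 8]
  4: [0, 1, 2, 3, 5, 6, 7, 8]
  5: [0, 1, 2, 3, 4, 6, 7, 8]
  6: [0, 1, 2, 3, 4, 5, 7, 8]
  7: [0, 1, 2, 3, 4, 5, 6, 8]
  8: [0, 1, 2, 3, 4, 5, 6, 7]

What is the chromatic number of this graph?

In K_9, every vertex is adjacent to every other vertex.
Each vertex needs a unique color.
Chromatic number = 9.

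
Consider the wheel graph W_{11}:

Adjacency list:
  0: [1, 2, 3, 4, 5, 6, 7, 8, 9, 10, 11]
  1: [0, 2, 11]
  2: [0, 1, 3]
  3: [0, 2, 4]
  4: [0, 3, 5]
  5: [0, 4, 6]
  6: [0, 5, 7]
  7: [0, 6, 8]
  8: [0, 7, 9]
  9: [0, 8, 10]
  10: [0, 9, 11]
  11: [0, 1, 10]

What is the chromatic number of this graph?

W_{11} = C_{11} plus a hub adjacent to every cycle vertex.
The outer cycle needs 3 colors (odd cycle); the hub is adjacent to all of them so needs a fresh color.
Chromatic number = 3 + 1 = 4.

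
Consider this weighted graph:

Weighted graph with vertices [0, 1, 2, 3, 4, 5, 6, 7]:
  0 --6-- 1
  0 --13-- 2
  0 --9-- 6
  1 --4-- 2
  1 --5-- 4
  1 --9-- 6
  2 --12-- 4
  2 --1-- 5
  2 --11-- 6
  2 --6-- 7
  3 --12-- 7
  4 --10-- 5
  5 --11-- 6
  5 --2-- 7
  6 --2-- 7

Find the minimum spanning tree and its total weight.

Applying Kruskal's algorithm (sort edges by weight, add if no cycle):
  Add (2,5) w=1
  Add (5,7) w=2
  Add (6,7) w=2
  Add (1,2) w=4
  Add (1,4) w=5
  Add (0,1) w=6
  Skip (2,7) w=6 (creates cycle)
  Skip (0,6) w=9 (creates cycle)
  Skip (1,6) w=9 (creates cycle)
  Skip (4,5) w=10 (creates cycle)
  Skip (2,6) w=11 (creates cycle)
  Skip (5,6) w=11 (creates cycle)
  Skip (2,4) w=12 (creates cycle)
  Add (3,7) w=12
  Skip (0,2) w=13 (creates cycle)
MST weight = 32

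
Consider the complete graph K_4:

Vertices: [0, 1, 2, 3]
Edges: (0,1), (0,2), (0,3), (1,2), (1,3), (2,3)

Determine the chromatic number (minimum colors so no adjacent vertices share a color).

In K_4, every vertex is adjacent to every other vertex.
Each vertex needs a unique color.
Chromatic number = 4.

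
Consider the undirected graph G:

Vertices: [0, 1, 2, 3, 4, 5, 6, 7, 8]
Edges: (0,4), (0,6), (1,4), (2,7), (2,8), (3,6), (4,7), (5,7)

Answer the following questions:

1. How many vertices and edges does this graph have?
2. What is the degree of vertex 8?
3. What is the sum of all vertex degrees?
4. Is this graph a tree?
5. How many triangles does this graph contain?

Count: 9 vertices, 8 edges.
Vertex 8 has neighbors [2], degree = 1.
Handshaking lemma: 2 * 8 = 16.
A graph is a tree iff it is connected and has exactly n-1 edges. This graph is connected (all 9 vertices in one component) and has 9-1 = 8 edges. It is a tree.
Number of triangles = 0.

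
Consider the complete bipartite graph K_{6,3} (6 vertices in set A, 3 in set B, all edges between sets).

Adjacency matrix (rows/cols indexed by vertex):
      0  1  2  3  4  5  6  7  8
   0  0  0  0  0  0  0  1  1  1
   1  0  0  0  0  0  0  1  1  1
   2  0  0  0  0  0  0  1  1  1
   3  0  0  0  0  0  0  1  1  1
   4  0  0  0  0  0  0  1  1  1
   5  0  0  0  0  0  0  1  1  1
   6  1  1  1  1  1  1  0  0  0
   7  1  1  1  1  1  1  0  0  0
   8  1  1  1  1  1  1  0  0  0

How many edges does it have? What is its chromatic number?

K_{6,3} has 6 * 3 = 18 edges.
Bipartite graphs have chromatic number 2 (color each partition differently).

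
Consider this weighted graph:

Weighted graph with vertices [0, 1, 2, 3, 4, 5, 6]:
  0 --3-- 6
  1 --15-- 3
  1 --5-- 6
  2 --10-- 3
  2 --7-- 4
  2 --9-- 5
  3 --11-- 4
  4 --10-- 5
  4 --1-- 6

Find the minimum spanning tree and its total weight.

Applying Kruskal's algorithm (sort edges by weight, add if no cycle):
  Add (4,6) w=1
  Add (0,6) w=3
  Add (1,6) w=5
  Add (2,4) w=7
  Add (2,5) w=9
  Add (2,3) w=10
  Skip (4,5) w=10 (creates cycle)
  Skip (3,4) w=11 (creates cycle)
  Skip (1,3) w=15 (creates cycle)
MST weight = 35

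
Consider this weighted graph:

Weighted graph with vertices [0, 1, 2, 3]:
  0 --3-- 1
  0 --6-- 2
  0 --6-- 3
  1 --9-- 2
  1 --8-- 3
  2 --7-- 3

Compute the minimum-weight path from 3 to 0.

Using Dijkstra's algorithm from vertex 3:
Shortest path: 3 -> 0
Total weight: 6 = 6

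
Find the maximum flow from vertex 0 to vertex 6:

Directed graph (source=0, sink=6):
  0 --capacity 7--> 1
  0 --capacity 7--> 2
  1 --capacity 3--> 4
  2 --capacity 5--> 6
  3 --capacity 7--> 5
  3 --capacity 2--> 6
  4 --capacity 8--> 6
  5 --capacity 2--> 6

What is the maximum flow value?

Computing max flow:
  Flow on (0->1): 3/7
  Flow on (0->2): 5/7
  Flow on (1->4): 3/3
  Flow on (2->6): 5/5
  Flow on (4->6): 3/8
Maximum flow = 8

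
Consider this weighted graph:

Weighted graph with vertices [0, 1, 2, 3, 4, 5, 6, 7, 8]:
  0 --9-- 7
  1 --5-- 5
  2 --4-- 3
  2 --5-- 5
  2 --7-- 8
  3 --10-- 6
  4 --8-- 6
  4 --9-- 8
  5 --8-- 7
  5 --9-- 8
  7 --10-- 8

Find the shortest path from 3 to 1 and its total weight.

Using Dijkstra's algorithm from vertex 3:
Shortest path: 3 -> 2 -> 5 -> 1
Total weight: 4 + 5 + 5 = 14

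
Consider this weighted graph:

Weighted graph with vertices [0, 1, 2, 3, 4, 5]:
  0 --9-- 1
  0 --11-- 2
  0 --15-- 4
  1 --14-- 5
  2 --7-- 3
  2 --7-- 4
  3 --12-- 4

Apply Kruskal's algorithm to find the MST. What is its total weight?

Applying Kruskal's algorithm (sort edges by weight, add if no cycle):
  Add (2,4) w=7
  Add (2,3) w=7
  Add (0,1) w=9
  Add (0,2) w=11
  Skip (3,4) w=12 (creates cycle)
  Add (1,5) w=14
  Skip (0,4) w=15 (creates cycle)
MST weight = 48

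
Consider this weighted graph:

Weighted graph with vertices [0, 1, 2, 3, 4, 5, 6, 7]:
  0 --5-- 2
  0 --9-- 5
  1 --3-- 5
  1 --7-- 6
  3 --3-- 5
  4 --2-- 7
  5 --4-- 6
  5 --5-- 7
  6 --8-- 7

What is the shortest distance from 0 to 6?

Using Dijkstra's algorithm from vertex 0:
Shortest path: 0 -> 5 -> 6
Total weight: 9 + 4 = 13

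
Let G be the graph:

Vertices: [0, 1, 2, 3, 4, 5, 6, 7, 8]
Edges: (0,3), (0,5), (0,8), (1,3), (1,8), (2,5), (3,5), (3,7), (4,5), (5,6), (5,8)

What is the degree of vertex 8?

Vertex 8 has neighbors [0, 1, 5], so deg(8) = 3.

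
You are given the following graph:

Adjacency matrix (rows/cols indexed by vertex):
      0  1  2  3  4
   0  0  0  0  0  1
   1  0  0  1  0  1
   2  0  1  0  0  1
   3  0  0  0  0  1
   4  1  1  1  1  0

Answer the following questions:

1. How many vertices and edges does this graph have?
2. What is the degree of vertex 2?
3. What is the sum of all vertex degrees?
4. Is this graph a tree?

Count: 5 vertices, 5 edges.
Vertex 2 has neighbors [1, 4], degree = 2.
Handshaking lemma: 2 * 5 = 10.
A tree on 5 vertices has 4 edges. This graph has 5 edges (1 extra). Not a tree.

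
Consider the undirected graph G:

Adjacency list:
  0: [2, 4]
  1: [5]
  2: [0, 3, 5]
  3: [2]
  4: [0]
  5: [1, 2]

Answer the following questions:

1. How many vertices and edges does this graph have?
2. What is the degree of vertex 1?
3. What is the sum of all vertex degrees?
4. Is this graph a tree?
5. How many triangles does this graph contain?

Count: 6 vertices, 5 edges.
Vertex 1 has neighbors [5], degree = 1.
Handshaking lemma: 2 * 5 = 10.
A graph is a tree iff it is connected and has exactly n-1 edges. This graph is connected (all 6 vertices in one component) and has 6-1 = 5 edges. It is a tree.
Number of triangles = 0.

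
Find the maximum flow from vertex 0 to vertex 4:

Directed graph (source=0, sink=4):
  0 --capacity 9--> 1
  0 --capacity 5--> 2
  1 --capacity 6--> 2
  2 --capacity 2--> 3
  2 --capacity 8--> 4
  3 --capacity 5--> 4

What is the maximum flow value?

Computing max flow:
  Flow on (0->1): 6/9
  Flow on (0->2): 4/5
  Flow on (1->2): 6/6
  Flow on (2->3): 2/2
  Flow on (2->4): 8/8
  Flow on (3->4): 2/5
Maximum flow = 10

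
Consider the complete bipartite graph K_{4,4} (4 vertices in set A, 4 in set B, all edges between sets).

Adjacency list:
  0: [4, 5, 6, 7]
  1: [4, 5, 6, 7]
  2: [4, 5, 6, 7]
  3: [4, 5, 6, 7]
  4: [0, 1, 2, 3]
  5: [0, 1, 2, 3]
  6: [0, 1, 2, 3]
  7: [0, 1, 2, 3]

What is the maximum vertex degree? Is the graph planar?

Set-A vertices have degree 4; set-B vertices have degree 4. Maximum degree = max(4,4) = 4.
K_{4,4} contains K_{3,3} as a subgraph (since both sides have >= 3 vertices); by Kuratowski's theorem it is not planar.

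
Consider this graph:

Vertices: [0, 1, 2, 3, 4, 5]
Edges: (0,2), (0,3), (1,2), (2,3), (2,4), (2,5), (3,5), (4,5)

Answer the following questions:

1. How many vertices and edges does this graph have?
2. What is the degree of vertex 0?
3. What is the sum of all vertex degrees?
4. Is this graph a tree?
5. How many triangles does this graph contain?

Count: 6 vertices, 8 edges.
Vertex 0 has neighbors [2, 3], degree = 2.
Handshaking lemma: 2 * 8 = 16.
A tree on 6 vertices has 5 edges. This graph has 8 edges (3 extra). Not a tree.
Number of triangles = 3.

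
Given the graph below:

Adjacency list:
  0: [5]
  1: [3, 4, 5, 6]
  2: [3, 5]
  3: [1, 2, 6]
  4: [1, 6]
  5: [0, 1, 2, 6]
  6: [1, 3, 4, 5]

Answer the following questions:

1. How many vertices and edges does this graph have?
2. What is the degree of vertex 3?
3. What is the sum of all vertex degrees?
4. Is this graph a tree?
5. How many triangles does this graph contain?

Count: 7 vertices, 10 edges.
Vertex 3 has neighbors [1, 2, 6], degree = 3.
Handshaking lemma: 2 * 10 = 20.
A tree on 7 vertices has 6 edges. This graph has 10 edges (4 extra). Not a tree.
Number of triangles = 3.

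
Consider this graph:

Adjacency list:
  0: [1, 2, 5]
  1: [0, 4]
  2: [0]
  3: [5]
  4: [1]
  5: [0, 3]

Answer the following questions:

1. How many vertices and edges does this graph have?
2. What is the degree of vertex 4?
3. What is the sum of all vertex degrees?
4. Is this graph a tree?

Count: 6 vertices, 5 edges.
Vertex 4 has neighbors [1], degree = 1.
Handshaking lemma: 2 * 5 = 10.
A graph is a tree iff it is connected and has exactly n-1 edges. This graph is connected (all 6 vertices in one component) and has 6-1 = 5 edges. It is a tree.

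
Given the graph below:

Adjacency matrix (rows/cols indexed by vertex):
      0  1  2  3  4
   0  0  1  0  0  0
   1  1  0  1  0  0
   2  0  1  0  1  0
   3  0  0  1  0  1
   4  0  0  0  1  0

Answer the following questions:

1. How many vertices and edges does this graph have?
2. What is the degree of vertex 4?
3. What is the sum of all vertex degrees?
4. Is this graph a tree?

Count: 5 vertices, 4 edges.
Vertex 4 has neighbors [3], degree = 1.
Handshaking lemma: 2 * 4 = 8.
A graph is a tree iff it is connected and has exactly n-1 edges. This graph is connected (all 5 vertices in one component) and has 5-1 = 4 edges. It is a tree.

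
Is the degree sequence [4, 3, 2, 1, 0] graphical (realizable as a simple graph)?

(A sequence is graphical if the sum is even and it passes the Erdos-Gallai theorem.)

Sum of degrees = 10. Sum is even but fails Erdos-Gallai. The sequence is NOT graphical.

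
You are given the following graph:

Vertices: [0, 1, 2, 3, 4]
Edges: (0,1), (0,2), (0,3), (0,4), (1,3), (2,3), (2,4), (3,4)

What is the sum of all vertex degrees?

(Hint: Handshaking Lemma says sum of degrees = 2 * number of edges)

Count edges: 8 edges.
By Handshaking Lemma: sum of degrees = 2 * 8 = 16.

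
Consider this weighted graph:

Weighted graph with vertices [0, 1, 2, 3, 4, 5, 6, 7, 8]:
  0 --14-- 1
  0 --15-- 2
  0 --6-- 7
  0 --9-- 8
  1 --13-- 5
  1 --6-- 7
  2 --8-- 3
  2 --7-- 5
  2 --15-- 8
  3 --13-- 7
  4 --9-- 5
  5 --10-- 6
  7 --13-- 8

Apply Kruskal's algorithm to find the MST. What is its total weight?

Applying Kruskal's algorithm (sort edges by weight, add if no cycle):
  Add (0,7) w=6
  Add (1,7) w=6
  Add (2,5) w=7
  Add (2,3) w=8
  Add (0,8) w=9
  Add (4,5) w=9
  Add (5,6) w=10
  Add (1,5) w=13
  Skip (3,7) w=13 (creates cycle)
  Skip (7,8) w=13 (creates cycle)
  Skip (0,1) w=14 (creates cycle)
  Skip (0,2) w=15 (creates cycle)
  Skip (2,8) w=15 (creates cycle)
MST weight = 68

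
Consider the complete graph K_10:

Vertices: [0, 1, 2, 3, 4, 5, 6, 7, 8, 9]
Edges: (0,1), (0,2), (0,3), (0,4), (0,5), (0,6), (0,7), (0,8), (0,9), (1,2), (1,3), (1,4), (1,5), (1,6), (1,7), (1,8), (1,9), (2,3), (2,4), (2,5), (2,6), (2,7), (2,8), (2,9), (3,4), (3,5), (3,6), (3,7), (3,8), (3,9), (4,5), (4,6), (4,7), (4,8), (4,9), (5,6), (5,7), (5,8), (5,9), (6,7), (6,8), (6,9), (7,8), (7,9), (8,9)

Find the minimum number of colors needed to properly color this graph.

In K_10, every vertex is adjacent to every other vertex.
Each vertex needs a unique color.
Chromatic number = 10.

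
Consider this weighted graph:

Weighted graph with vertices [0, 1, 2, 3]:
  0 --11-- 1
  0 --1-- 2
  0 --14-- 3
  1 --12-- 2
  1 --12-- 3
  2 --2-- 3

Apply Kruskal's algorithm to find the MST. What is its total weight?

Applying Kruskal's algorithm (sort edges by weight, add if no cycle):
  Add (0,2) w=1
  Add (2,3) w=2
  Add (0,1) w=11
  Skip (1,2) w=12 (creates cycle)
  Skip (1,3) w=12 (creates cycle)
  Skip (0,3) w=14 (creates cycle)
MST weight = 14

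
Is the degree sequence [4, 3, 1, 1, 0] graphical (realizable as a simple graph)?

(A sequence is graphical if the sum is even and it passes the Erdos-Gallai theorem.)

Sum of degrees = 9. Sum is odd, so the sequence is NOT graphical.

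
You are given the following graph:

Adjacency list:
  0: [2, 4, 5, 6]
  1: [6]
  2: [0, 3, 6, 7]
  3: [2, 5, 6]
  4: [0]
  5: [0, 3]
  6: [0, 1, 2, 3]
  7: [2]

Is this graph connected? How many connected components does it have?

Checking connectivity: the graph has 1 connected component(s).
All vertices are reachable from each other. The graph IS connected.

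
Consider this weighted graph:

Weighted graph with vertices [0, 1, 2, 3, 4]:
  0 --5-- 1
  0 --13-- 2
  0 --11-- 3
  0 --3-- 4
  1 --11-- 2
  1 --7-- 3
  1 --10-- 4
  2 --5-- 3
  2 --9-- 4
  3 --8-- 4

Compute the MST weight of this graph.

Applying Kruskal's algorithm (sort edges by weight, add if no cycle):
  Add (0,4) w=3
  Add (0,1) w=5
  Add (2,3) w=5
  Add (1,3) w=7
  Skip (3,4) w=8 (creates cycle)
  Skip (2,4) w=9 (creates cycle)
  Skip (1,4) w=10 (creates cycle)
  Skip (0,3) w=11 (creates cycle)
  Skip (1,2) w=11 (creates cycle)
  Skip (0,2) w=13 (creates cycle)
MST weight = 20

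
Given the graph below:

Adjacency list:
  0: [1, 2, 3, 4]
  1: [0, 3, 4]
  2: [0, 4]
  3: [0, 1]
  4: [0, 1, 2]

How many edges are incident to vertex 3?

Vertex 3 has neighbors [0, 1], so deg(3) = 2.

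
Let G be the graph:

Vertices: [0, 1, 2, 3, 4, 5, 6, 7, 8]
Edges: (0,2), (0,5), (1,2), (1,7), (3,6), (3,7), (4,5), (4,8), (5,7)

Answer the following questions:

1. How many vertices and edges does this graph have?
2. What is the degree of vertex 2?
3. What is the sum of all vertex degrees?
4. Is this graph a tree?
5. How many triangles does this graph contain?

Count: 9 vertices, 9 edges.
Vertex 2 has neighbors [0, 1], degree = 2.
Handshaking lemma: 2 * 9 = 18.
A tree on 9 vertices has 8 edges. This graph has 9 edges (1 extra). Not a tree.
Number of triangles = 0.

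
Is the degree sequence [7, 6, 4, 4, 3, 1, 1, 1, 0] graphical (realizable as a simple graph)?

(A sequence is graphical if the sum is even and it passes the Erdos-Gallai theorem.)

Sum of degrees = 27. Sum is odd, so the sequence is NOT graphical.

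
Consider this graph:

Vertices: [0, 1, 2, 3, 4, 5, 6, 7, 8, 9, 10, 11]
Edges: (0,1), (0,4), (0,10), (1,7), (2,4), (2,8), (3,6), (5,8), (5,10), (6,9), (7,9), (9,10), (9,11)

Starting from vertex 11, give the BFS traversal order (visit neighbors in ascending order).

BFS from vertex 11 (neighbors processed in ascending order):
Visit order: 11, 9, 6, 7, 10, 3, 1, 0, 5, 4, 8, 2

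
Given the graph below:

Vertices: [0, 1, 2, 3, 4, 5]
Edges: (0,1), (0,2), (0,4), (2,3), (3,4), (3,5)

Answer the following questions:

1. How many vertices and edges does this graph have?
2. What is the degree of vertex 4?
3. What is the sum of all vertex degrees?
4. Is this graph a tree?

Count: 6 vertices, 6 edges.
Vertex 4 has neighbors [0, 3], degree = 2.
Handshaking lemma: 2 * 6 = 12.
A tree on 6 vertices has 5 edges. This graph has 6 edges (1 extra). Not a tree.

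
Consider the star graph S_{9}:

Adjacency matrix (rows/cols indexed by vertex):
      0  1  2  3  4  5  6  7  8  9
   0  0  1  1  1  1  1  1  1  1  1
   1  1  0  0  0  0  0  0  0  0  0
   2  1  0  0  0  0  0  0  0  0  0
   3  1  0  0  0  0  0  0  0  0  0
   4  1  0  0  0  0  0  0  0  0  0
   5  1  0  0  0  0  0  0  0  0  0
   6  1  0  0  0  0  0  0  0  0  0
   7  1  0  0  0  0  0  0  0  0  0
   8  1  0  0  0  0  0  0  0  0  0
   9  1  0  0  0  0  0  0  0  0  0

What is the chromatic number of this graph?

S_{9} has one hub adjacent to 9 leaves; leaves are pairwise non-adjacent.
Color the hub 0 and every leaf 1.
Chromatic number = 2.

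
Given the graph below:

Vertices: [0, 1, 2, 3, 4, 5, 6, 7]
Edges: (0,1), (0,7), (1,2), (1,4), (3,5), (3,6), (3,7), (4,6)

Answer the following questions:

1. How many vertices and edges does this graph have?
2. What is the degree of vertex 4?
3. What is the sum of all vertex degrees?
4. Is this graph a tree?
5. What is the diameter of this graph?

Count: 8 vertices, 8 edges.
Vertex 4 has neighbors [1, 6], degree = 2.
Handshaking lemma: 2 * 8 = 16.
A tree on 8 vertices has 7 edges. This graph has 8 edges (1 extra). Not a tree.
Diameter (longest shortest path) = 5.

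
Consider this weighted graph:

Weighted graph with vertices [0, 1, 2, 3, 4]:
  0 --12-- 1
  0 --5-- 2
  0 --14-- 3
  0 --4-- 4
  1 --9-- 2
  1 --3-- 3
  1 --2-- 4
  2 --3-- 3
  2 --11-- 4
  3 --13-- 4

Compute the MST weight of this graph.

Applying Kruskal's algorithm (sort edges by weight, add if no cycle):
  Add (1,4) w=2
  Add (1,3) w=3
  Add (2,3) w=3
  Add (0,4) w=4
  Skip (0,2) w=5 (creates cycle)
  Skip (1,2) w=9 (creates cycle)
  Skip (2,4) w=11 (creates cycle)
  Skip (0,1) w=12 (creates cycle)
  Skip (3,4) w=13 (creates cycle)
  Skip (0,3) w=14 (creates cycle)
MST weight = 12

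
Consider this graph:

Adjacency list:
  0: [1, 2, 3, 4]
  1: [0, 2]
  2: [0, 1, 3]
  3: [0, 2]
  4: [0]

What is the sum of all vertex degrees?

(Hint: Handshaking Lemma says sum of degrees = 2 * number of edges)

Count edges: 6 edges.
By Handshaking Lemma: sum of degrees = 2 * 6 = 12.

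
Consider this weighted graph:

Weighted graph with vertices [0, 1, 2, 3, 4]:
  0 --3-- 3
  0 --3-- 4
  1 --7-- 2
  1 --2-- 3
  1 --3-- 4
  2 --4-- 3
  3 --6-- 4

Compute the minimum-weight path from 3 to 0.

Using Dijkstra's algorithm from vertex 3:
Shortest path: 3 -> 0
Total weight: 3 = 3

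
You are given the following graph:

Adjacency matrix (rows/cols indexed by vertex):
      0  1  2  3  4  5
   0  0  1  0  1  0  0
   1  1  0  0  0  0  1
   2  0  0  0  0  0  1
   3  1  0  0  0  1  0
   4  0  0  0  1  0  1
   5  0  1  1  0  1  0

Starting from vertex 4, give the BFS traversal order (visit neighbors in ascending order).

BFS from vertex 4 (neighbors processed in ascending order):
Visit order: 4, 3, 5, 0, 1, 2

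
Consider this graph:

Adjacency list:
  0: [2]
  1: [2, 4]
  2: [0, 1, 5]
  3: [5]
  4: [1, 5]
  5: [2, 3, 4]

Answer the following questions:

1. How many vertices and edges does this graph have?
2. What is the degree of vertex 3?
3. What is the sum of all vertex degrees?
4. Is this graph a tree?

Count: 6 vertices, 6 edges.
Vertex 3 has neighbors [5], degree = 1.
Handshaking lemma: 2 * 6 = 12.
A tree on 6 vertices has 5 edges. This graph has 6 edges (1 extra). Not a tree.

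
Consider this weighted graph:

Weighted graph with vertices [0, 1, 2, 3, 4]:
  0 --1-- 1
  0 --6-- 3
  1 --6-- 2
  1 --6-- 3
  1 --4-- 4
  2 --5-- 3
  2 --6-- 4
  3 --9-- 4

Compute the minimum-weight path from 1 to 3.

Using Dijkstra's algorithm from vertex 1:
Shortest path: 1 -> 3
Total weight: 6 = 6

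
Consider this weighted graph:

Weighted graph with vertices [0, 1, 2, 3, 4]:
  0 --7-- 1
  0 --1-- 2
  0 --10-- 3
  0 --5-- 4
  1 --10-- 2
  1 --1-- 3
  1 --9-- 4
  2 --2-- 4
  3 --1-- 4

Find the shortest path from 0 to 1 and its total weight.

Using Dijkstra's algorithm from vertex 0:
Shortest path: 0 -> 2 -> 4 -> 3 -> 1
Total weight: 1 + 2 + 1 + 1 = 5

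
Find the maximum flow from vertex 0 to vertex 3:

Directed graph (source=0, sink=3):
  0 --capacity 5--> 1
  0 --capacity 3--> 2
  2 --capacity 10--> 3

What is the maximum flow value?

Computing max flow:
  Flow on (0->2): 3/3
  Flow on (2->3): 3/10
Maximum flow = 3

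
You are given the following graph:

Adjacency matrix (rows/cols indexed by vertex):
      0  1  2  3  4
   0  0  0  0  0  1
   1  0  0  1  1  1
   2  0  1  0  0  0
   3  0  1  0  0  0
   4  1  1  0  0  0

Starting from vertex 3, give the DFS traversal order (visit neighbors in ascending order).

DFS from vertex 3 (neighbors processed in ascending order):
Visit order: 3, 1, 2, 4, 0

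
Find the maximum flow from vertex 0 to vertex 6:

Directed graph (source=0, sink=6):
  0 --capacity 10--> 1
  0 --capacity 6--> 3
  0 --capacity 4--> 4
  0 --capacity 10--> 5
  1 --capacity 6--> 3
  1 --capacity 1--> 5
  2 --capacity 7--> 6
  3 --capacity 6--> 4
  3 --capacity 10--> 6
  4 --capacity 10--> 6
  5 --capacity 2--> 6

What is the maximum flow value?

Computing max flow:
  Flow on (0->1): 7/10
  Flow on (0->3): 6/6
  Flow on (0->4): 4/4
  Flow on (0->5): 1/10
  Flow on (1->3): 6/6
  Flow on (1->5): 1/1
  Flow on (3->4): 2/6
  Flow on (3->6): 10/10
  Flow on (4->6): 6/10
  Flow on (5->6): 2/2
Maximum flow = 18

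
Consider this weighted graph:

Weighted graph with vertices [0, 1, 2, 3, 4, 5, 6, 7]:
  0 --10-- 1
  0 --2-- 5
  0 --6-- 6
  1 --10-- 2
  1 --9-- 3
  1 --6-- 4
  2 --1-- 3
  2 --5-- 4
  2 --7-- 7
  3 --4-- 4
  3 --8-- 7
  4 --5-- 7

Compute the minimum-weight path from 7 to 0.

Using Dijkstra's algorithm from vertex 7:
Shortest path: 7 -> 4 -> 1 -> 0
Total weight: 5 + 6 + 10 = 21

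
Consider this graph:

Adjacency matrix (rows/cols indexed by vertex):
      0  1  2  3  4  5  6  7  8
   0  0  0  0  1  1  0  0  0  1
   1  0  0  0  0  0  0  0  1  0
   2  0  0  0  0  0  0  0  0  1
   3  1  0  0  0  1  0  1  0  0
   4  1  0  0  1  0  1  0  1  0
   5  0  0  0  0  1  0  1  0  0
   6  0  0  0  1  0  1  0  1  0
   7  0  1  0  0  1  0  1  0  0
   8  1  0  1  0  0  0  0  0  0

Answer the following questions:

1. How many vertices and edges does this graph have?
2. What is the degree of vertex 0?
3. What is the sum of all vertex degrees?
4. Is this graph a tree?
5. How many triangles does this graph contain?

Count: 9 vertices, 11 edges.
Vertex 0 has neighbors [3, 4, 8], degree = 3.
Handshaking lemma: 2 * 11 = 22.
A tree on 9 vertices has 8 edges. This graph has 11 edges (3 extra). Not a tree.
Number of triangles = 1.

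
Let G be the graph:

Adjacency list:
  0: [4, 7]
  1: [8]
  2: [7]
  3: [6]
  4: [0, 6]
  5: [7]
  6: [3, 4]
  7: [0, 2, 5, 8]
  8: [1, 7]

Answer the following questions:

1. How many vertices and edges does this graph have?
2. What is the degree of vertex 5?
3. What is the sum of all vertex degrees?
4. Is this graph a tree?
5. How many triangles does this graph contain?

Count: 9 vertices, 8 edges.
Vertex 5 has neighbors [7], degree = 1.
Handshaking lemma: 2 * 8 = 16.
A graph is a tree iff it is connected and has exactly n-1 edges. This graph is connected (all 9 vertices in one component) and has 9-1 = 8 edges. It is a tree.
Number of triangles = 0.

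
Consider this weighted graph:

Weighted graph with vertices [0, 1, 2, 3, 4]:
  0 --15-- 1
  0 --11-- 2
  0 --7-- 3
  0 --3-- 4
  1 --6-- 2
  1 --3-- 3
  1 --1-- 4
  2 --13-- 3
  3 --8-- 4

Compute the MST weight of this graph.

Applying Kruskal's algorithm (sort edges by weight, add if no cycle):
  Add (1,4) w=1
  Add (0,4) w=3
  Add (1,3) w=3
  Add (1,2) w=6
  Skip (0,3) w=7 (creates cycle)
  Skip (3,4) w=8 (creates cycle)
  Skip (0,2) w=11 (creates cycle)
  Skip (2,3) w=13 (creates cycle)
  Skip (0,1) w=15 (creates cycle)
MST weight = 13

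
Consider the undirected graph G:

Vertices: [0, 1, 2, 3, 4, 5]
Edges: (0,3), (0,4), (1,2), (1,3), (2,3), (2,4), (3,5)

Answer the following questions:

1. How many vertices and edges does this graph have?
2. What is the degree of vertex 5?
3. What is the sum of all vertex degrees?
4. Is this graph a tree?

Count: 6 vertices, 7 edges.
Vertex 5 has neighbors [3], degree = 1.
Handshaking lemma: 2 * 7 = 14.
A tree on 6 vertices has 5 edges. This graph has 7 edges (2 extra). Not a tree.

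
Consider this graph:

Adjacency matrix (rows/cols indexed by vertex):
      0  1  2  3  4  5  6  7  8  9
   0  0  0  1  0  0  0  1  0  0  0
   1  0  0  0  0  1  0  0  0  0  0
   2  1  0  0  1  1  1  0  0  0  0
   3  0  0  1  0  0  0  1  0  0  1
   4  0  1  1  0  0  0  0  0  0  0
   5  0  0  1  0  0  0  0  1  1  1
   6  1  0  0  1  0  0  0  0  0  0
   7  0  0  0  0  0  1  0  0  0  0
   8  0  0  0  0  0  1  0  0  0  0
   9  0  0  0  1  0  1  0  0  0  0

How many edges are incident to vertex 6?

Vertex 6 has neighbors [0, 3], so deg(6) = 2.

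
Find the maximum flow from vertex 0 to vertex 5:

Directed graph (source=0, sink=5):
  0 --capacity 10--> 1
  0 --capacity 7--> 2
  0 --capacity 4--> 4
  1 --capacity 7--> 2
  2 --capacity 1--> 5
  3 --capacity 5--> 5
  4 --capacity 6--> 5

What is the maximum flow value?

Computing max flow:
  Flow on (0->1): 1/10
  Flow on (0->4): 4/4
  Flow on (1->2): 1/7
  Flow on (2->5): 1/1
  Flow on (4->5): 4/6
Maximum flow = 5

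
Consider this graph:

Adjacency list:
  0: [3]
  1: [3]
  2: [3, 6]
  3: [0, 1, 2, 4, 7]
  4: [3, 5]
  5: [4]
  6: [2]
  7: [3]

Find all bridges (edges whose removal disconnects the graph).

A bridge is an edge whose removal increases the number of connected components.
Bridges found: (0,3), (1,3), (2,3), (2,6), (3,4), (3,7), (4,5)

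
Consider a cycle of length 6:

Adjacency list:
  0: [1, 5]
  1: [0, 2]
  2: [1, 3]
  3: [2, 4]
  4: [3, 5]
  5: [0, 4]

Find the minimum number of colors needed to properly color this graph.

This is an even cycle (C_6). Even cycles are bipartite.
Chromatic number = 2.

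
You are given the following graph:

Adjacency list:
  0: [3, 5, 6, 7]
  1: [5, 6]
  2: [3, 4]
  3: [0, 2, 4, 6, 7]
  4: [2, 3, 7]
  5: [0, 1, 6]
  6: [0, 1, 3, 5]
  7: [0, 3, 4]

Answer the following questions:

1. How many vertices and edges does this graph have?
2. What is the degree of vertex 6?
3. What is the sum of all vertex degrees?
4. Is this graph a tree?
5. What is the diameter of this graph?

Count: 8 vertices, 13 edges.
Vertex 6 has neighbors [0, 1, 3, 5], degree = 4.
Handshaking lemma: 2 * 13 = 26.
A tree on 8 vertices has 7 edges. This graph has 13 edges (6 extra). Not a tree.
Diameter (longest shortest path) = 3.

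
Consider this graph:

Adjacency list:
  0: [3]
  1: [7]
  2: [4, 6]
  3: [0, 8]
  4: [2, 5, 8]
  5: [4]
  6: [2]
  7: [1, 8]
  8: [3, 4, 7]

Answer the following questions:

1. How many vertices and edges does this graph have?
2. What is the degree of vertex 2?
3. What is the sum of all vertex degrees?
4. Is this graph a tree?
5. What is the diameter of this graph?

Count: 9 vertices, 8 edges.
Vertex 2 has neighbors [4, 6], degree = 2.
Handshaking lemma: 2 * 8 = 16.
A graph is a tree iff it is connected and has exactly n-1 edges. This graph is connected (all 9 vertices in one component) and has 9-1 = 8 edges. It is a tree.
Diameter (longest shortest path) = 5.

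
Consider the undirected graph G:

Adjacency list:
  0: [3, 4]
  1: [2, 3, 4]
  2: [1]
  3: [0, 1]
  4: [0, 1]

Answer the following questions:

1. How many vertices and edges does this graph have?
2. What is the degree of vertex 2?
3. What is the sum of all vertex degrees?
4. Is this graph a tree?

Count: 5 vertices, 5 edges.
Vertex 2 has neighbors [1], degree = 1.
Handshaking lemma: 2 * 5 = 10.
A tree on 5 vertices has 4 edges. This graph has 5 edges (1 extra). Not a tree.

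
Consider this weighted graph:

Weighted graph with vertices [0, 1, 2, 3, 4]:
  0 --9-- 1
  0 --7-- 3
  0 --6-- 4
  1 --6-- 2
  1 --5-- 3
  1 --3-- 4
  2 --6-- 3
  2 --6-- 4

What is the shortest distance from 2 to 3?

Using Dijkstra's algorithm from vertex 2:
Shortest path: 2 -> 3
Total weight: 6 = 6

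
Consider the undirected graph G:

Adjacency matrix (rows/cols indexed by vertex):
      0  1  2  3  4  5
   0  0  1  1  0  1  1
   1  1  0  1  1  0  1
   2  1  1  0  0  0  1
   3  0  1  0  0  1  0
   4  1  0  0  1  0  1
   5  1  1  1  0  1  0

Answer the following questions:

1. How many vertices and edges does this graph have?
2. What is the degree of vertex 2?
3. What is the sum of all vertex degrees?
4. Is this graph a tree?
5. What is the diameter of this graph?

Count: 6 vertices, 10 edges.
Vertex 2 has neighbors [0, 1, 5], degree = 3.
Handshaking lemma: 2 * 10 = 20.
A tree on 6 vertices has 5 edges. This graph has 10 edges (5 extra). Not a tree.
Diameter (longest shortest path) = 2.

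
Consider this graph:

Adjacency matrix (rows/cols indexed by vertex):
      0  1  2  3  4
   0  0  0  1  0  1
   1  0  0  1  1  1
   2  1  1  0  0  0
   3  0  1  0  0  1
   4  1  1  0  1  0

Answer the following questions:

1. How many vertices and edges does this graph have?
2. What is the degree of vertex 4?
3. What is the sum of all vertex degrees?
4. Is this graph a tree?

Count: 5 vertices, 6 edges.
Vertex 4 has neighbors [0, 1, 3], degree = 3.
Handshaking lemma: 2 * 6 = 12.
A tree on 5 vertices has 4 edges. This graph has 6 edges (2 extra). Not a tree.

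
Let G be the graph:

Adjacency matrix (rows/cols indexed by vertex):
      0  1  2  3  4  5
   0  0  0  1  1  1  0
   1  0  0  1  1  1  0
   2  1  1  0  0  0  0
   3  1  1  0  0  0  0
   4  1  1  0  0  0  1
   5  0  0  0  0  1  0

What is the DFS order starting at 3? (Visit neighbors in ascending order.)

DFS from vertex 3 (neighbors processed in ascending order):
Visit order: 3, 0, 2, 1, 4, 5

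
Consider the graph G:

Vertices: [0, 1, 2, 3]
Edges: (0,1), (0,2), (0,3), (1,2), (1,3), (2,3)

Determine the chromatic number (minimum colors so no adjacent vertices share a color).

The graph has a maximum clique of size 4 (lower bound on chromatic number).
A valid 4-coloring: {0: 0, 1: 1, 2: 2, 3: 3}.
Chromatic number = 4.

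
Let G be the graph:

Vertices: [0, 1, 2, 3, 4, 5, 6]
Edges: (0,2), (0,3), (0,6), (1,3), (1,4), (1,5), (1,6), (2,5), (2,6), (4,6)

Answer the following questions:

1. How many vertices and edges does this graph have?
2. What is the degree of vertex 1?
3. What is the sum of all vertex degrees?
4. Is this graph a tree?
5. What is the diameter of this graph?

Count: 7 vertices, 10 edges.
Vertex 1 has neighbors [3, 4, 5, 6], degree = 4.
Handshaking lemma: 2 * 10 = 20.
A tree on 7 vertices has 6 edges. This graph has 10 edges (4 extra). Not a tree.
Diameter (longest shortest path) = 2.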